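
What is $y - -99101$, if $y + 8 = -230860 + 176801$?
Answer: $45034$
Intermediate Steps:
$y = -54067$ ($y = -8 + \left(-230860 + 176801\right) = -8 - 54059 = -54067$)
$y - -99101 = -54067 - -99101 = -54067 + 99101 = 45034$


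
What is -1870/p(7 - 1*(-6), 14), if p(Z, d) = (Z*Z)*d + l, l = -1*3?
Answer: -110/139 ≈ -0.79137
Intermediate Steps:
l = -3
p(Z, d) = -3 + d*Z**2 (p(Z, d) = (Z*Z)*d - 3 = Z**2*d - 3 = d*Z**2 - 3 = -3 + d*Z**2)
-1870/p(7 - 1*(-6), 14) = -1870/(-3 + 14*(7 - 1*(-6))**2) = -1870/(-3 + 14*(7 + 6)**2) = -1870/(-3 + 14*13**2) = -1870/(-3 + 14*169) = -1870/(-3 + 2366) = -1870/2363 = -17*110/2363 = -110/139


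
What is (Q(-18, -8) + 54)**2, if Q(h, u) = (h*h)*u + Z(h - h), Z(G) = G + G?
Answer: 6441444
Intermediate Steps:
Z(G) = 2*G
Q(h, u) = u*h**2 (Q(h, u) = (h*h)*u + 2*(h - h) = h**2*u + 2*0 = u*h**2 + 0 = u*h**2)
(Q(-18, -8) + 54)**2 = (-8*(-18)**2 + 54)**2 = (-8*324 + 54)**2 = (-2592 + 54)**2 = (-2538)**2 = 6441444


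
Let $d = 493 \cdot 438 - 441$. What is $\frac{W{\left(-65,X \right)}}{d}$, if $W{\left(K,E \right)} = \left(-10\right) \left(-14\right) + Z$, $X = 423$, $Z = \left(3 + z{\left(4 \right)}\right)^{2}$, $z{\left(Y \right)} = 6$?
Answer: $\frac{221}{215493} \approx 0.0010256$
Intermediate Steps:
$d = 215493$ ($d = 215934 - 441 = 215493$)
$Z = 81$ ($Z = \left(3 + 6\right)^{2} = 9^{2} = 81$)
$W{\left(K,E \right)} = 221$ ($W{\left(K,E \right)} = \left(-10\right) \left(-14\right) + 81 = 140 + 81 = 221$)
$\frac{W{\left(-65,X \right)}}{d} = \frac{221}{215493}$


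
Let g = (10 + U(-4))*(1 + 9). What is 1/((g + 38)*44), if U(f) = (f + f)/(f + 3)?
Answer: 1/9592 ≈ 0.00010425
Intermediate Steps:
U(f) = 2*f/(3 + f) (U(f) = (2*f)/(3 + f) = 2*f/(3 + f))
g = 180 (g = (10 + 2*(-4)/(3 - 4))*(1 + 9) = (10 + 2*(-4)/(-1))*10 = (10 + 2*(-4)*(-1))*10 = (10 + 8)*10 = 18*10 = 180)
1/((g + 38)*44) = 1/((180 + 38)*44) = 1/(218*44) = 1/9592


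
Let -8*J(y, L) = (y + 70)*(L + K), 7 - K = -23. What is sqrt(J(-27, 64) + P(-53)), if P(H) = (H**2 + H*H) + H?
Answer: sqrt(20239)/2 ≈ 71.132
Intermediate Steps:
K = 30 (K = 7 - 1*(-23) = 7 + 23 = 30)
J(y, L) = -(30 + L)*(70 + y)/8 (J(y, L) = -(y + 70)*(L + 30)/8 = -(70 + y)*(30 + L)/8 = -(30 + L)*(70 + y)/8)
P(H) = H + 2*H**2 (P(H) = (H**2 + H**2) + H = 2*H**2 + H = H + 2*H**2)
sqrt(J(-27, 64) + P(-53)) = sqrt((-525/2 - 35/4*64 - 15/4*(-27) - 1/8*64*(-27)) - 53*(1 + 2*(-53))) = sqrt((-525/2 - 560 + 405/4 + 216) - 53*(1 - 106)) = sqrt(-2021/4 - 53*(-105)) = sqrt(-2021/4 + 5565) = sqrt(20239/4) = sqrt(20239)/2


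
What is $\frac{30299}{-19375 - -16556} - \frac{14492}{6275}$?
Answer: $- \frac{230979173}{17689225} \approx -13.058$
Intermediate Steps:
$\frac{30299}{-19375 - -16556} - \frac{14492}{6275} = \frac{30299}{-19375 + 16556} - \frac{14492}{6275} = \frac{30299}{-2819} - \frac{14492}{6275} = 30299 \left(- \frac{1}{2819}\right) - \frac{14492}{6275} = - \frac{30299}{2819} - \frac{14492}{6275} = - \frac{230979173}{17689225}$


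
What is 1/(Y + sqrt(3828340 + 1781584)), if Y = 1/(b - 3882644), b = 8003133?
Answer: -4120489/95247699690419276803 + 33956859198242*sqrt(1402481)/95247699690419276803 ≈ 0.00042220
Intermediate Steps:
Y = 1/4120489 (Y = 1/(8003133 - 3882644) = 1/4120489 ≈ 2.4269e-7)
1/(Y + sqrt(3828340 + 1781584)) = 1/(1/4120489 + sqrt(3828340 + 1781584)) = 1/(1/4120489 + sqrt(5609924)) = 1/(1/4120489 + 2*sqrt(1402481))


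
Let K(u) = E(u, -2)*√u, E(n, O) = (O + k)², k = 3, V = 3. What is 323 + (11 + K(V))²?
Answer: 447 + 22*√3 ≈ 485.10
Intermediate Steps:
E(n, O) = (3 + O)² (E(n, O) = (O + 3)² = (3 + O)²)
K(u) = √u (K(u) = (3 - 2)²*√u = 1²*√u = 1*√u = √u)
323 + (11 + K(V))² = 323 + (11 + √3)²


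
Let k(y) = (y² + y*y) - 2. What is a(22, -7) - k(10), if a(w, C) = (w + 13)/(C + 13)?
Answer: -1153/6 ≈ -192.17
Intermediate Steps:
a(w, C) = (13 + w)/(13 + C)
k(y) = -2 + 2*y² (k(y) = (y² + y²) - 2 = 2*y² - 2 = -2 + 2*y²)
a(22, -7) - k(10) = (13 + 22)/(13 - 7) - (-2 + 2*10²) = 35/6 - (-2 + 2*100) = (⅙)*35 - (-2 + 200) = 35/6 - 1*198 = 35/6 - 198 = -1153/6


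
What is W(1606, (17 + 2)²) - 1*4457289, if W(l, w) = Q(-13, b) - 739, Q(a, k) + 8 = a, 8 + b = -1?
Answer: -4458049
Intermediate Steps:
b = -9 (b = -8 - 1 = -9)
Q(a, k) = -8 + a
W(l, w) = -760 (W(l, w) = (-8 - 13) - 739 = -21 - 739 = -760)
W(1606, (17 + 2)²) - 1*4457289 = -760 - 1*4457289 = -760 - 4457289 = -4458049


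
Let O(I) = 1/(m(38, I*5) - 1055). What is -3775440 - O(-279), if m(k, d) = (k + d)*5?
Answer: -29599449599/7840 ≈ -3.7754e+6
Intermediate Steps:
m(k, d) = 5*d + 5*k (m(k, d) = (d + k)*5 = 5*d + 5*k)
O(I) = 1/(-865 + 25*I) (O(I) = 1/((5*(I*5) + 5*38) - 1055) = 1/((5*(5*I) + 190) - 1055) = 1/((25*I + 190) - 1055) = 1/((190 + 25*I) - 1055) = 1/(-865 + 25*I))
-3775440 - O(-279) = -3775440 - 1/(5*(-173 + 5*(-279))) = -3775440 - 1/(5*(-173 - 1395)) = -3775440 - 1/(5*(-1568)) = -3775440 - (-1)/(5*1568) = -3775440 - 1*(-1/7840) = -3775440 + 1/7840 = -29599449599/7840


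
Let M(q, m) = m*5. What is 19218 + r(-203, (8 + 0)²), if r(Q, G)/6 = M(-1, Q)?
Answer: 13128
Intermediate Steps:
M(q, m) = 5*m
r(Q, G) = 30*Q (r(Q, G) = 6*(5*Q) = 30*Q)
19218 + r(-203, (8 + 0)²) = 19218 + 30*(-203) = 19218 - 6090 = 13128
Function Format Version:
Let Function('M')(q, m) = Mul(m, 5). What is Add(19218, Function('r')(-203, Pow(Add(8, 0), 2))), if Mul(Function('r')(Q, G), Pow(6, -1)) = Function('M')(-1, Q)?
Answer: 13128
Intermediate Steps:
Function('M')(q, m) = Mul(5, m)
Function('r')(Q, G) = Mul(30, Q) (Function('r')(Q, G) = Mul(6, Mul(5, Q)) = Mul(30, Q))
Add(19218, Function('r')(-203, Pow(Add(8, 0), 2))) = Add(19218, Mul(30, -203)) = Add(19218, -6090) = 13128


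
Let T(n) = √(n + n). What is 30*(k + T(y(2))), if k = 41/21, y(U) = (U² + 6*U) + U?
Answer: 1670/7 ≈ 238.57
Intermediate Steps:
y(U) = U² + 7*U
T(n) = √2*√n (T(n) = √(2*n) = √2*√n)
k = 41/21 (k = 41*(1/21) = 41/21 ≈ 1.9524)
30*(k + T(y(2))) = 30*(41/21 + √2*√(2*(7 + 2))) = 30*(41/21 + √2*√(2*9)) = 30*(41/21 + √2*√18) = 30*(41/21 + √2*(3*√2)) = 30*(41/21 + 6) = 30*(167/21) = 1670/7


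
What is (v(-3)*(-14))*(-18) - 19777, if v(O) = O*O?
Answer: -17509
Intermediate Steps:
v(O) = O**2
(v(-3)*(-14))*(-18) - 19777 = ((-3)**2*(-14))*(-18) - 19777 = (9*(-14))*(-18) - 19777 = -126*(-18) - 19777 = 2268 - 19777 = -17509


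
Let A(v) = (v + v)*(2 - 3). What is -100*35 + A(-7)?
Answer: -3486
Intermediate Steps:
A(v) = -2*v (A(v) = (2*v)*(-1) = -2*v)
-100*35 + A(-7) = -100*35 - 2*(-7) = -3500 + 14 = -3486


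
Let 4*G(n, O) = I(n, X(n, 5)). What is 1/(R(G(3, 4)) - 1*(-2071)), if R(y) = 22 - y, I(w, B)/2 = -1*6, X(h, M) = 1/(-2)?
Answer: 1/2096 ≈ 0.00047710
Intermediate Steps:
X(h, M) = -½
I(w, B) = -12 (I(w, B) = 2*(-1*6) = 2*(-6) = -12)
G(n, O) = -3 (G(n, O) = (¼)*(-12) = -3)
1/(R(G(3, 4)) - 1*(-2071)) = 1/((22 - 1*(-3)) - 1*(-2071)) = 1/((22 + 3) + 2071) = 1/(25 + 2071) = 1/2096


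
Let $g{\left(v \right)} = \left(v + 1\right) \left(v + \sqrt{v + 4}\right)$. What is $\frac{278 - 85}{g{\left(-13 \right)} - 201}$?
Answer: $- \frac{965}{369} + \frac{772 i}{369} \approx -2.6152 + 2.0921 i$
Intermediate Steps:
$g{\left(v \right)} = \left(1 + v\right) \left(v + \sqrt{4 + v}\right)$
$\frac{278 - 85}{g{\left(-13 \right)} - 201} = \frac{278 - 85}{\left(-13 + \left(-13\right)^{2} + \sqrt{4 - 13} - 13 \sqrt{4 - 13}\right) - 201} = \frac{193}{\left(-13 + 169 + \sqrt{-9} - 13 \sqrt{-9}\right) - 201} = \frac{193}{\left(-13 + 169 + 3 i - 13 \cdot 3 i\right) - 201} = \frac{193}{\left(-13 + 169 + 3 i - 39 i\right) - 201} = \frac{193}{\left(156 - 36 i\right) - 201} = \frac{193}{-45 - 36 i} = 193 \frac{-45 + 36 i}{3321} = \frac{193 \left(-45 + 36 i\right)}{3321}$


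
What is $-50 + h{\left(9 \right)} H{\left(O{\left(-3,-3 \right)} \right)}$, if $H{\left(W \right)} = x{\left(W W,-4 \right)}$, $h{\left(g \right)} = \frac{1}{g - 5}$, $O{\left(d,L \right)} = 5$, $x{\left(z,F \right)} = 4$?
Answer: $-49$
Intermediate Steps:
$h{\left(g \right)} = \frac{1}{-5 + g}$
$H{\left(W \right)} = 4$
$-50 + h{\left(9 \right)} H{\left(O{\left(-3,-3 \right)} \right)} = -50 + \frac{1}{-5 + 9} \cdot 4 = -50 + \frac{1}{4} \cdot 4 = -50 + 1 = -49$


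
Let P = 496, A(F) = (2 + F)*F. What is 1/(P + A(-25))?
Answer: 1/1071 ≈ 0.00093371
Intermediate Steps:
A(F) = F*(2 + F)
1/(P + A(-25)) = 1/(496 - 25*(2 - 25)) = 1/(496 - 25*(-23)) = 1/(496 + 575) = 1/1071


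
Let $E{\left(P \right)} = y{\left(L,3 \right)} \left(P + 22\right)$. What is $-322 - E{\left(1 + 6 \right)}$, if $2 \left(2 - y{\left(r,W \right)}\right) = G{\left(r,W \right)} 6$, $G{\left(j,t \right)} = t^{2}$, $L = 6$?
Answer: $403$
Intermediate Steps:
$y{\left(r,W \right)} = 2 - 3 W^{2}$ ($y{\left(r,W \right)} = 2 - \frac{W^{2} \cdot 6}{2} = 2 - \frac{6 W^{2}}{2} = 2 - 3 W^{2}$)
$E{\left(P \right)} = -550 - 25 P$ ($E{\left(P \right)} = \left(2 - 3 \cdot 3^{2}\right) \left(P + 22\right) = \left(2 - 27\right) \left(22 + P\right) = - 25 \left(22 + P\right) = -550 - 25 P$)
$-322 - E{\left(1 + 6 \right)} = -322 - \left(-550 - 25 \left(1 + 6\right)\right) = -322 - \left(-550 - 175\right) = -322 - -725 = -322 + 725 = 403$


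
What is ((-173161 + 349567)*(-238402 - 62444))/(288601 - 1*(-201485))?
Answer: -155178478/1433 ≈ -1.0829e+5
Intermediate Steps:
((-173161 + 349567)*(-238402 - 62444))/(288601 - 1*(-201485)) = (176406*(-300846))/(288601 + 201485) = -53071039476/490086 = -53071039476*1/490086 = -155178478/1433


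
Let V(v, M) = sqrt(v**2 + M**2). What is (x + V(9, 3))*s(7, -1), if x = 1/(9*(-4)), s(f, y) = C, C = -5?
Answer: 5/36 - 15*sqrt(10) ≈ -47.295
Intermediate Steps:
s(f, y) = -5
V(v, M) = sqrt(M**2 + v**2)
x = -1/36 (x = 1/(-36) = -1/36 ≈ -0.027778)
(x + V(9, 3))*s(7, -1) = (-1/36 + sqrt(3**2 + 9**2))*(-5) = (-1/36 + sqrt(9 + 81))*(-5) = (-1/36 + sqrt(90))*(-5) = (-1/36 + 3*sqrt(10))*(-5) = 5/36 - 15*sqrt(10)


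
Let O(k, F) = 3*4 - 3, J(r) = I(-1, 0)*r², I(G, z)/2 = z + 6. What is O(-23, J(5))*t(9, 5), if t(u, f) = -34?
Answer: -306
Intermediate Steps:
I(G, z) = 12 + 2*z (I(G, z) = 2*(z + 6) = 2*(6 + z) = 12 + 2*z)
J(r) = 12*r² (J(r) = (12 + 2*0)*r² = (12 + 0)*r² = 12*r²)
O(k, F) = 9 (O(k, F) = 12 - 3 = 9)
O(-23, J(5))*t(9, 5) = 9*(-34) = -306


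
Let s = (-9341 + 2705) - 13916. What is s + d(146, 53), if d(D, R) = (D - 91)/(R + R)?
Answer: -2178457/106 ≈ -20551.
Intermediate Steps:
d(D, R) = (-91 + D)/(2*R) (d(D, R) = (-91 + D)/((2*R)) = (-91 + D)*(1/(2*R)) = (-91 + D)/(2*R))
s = -20552 (s = -6636 - 13916 = -20552)
s + d(146, 53) = -20552 + (½)*(-91 + 146)/53 = -20552 + (½)*(1/53)*55 = -20552 + 55/106 = -2178457/106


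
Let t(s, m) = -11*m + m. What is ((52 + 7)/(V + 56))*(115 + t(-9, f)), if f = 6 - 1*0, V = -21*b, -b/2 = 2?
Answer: 649/28 ≈ 23.179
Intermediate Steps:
b = -4 (b = -2*2 = -4)
V = 84 (V = -21*(-4) = 84)
f = 6 (f = 6 + 0 = 6)
t(s, m) = -10*m
((52 + 7)/(V + 56))*(115 + t(-9, f)) = ((52 + 7)/(84 + 56))*(115 - 10*6) = (59/140)*(115 - 60) = (59*(1/140))*55 = (59/140)*55 = 649/28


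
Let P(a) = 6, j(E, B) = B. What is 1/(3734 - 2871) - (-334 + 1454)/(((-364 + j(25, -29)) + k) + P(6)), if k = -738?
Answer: 193537/194175 ≈ 0.99671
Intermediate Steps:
1/(3734 - 2871) - (-334 + 1454)/(((-364 + j(25, -29)) + k) + P(6)) = 1/(3734 - 2871) - (-334 + 1454)/(((-364 - 29) - 738) + 6) = 1/863 - 1120/((-393 - 738) + 6) = 1/863 - 1120/(-1131 + 6) = 1/863 - 1120/(-1125) = 1/863 - 1120*(-1)/1125 = 1/863 - 1*(-224/225) = 1/863 + 224/225 = 193537/194175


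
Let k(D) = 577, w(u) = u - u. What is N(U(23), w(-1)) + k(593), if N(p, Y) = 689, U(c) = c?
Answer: 1266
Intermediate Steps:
w(u) = 0
N(U(23), w(-1)) + k(593) = 689 + 577 = 1266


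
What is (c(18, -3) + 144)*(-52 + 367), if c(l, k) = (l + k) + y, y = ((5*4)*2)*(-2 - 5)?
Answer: -38115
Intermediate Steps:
y = -280 (y = (20*2)*(-7) = 40*(-7) = -280)
c(l, k) = -280 + k + l (c(l, k) = (l + k) - 280 = (k + l) - 280 = -280 + k + l)
(c(18, -3) + 144)*(-52 + 367) = ((-280 - 3 + 18) + 144)*(-52 + 367) = (-265 + 144)*315 = -121*315 = -38115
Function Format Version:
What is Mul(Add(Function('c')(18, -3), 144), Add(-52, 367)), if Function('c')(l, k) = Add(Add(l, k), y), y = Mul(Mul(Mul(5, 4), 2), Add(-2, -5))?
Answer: -38115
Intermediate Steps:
y = -280 (y = Mul(Mul(20, 2), -7) = Mul(40, -7) = -280)
Function('c')(l, k) = Add(-280, k, l) (Function('c')(l, k) = Add(Add(l, k), -280) = Add(Add(k, l), -280) = Add(-280, k, l))
Mul(Add(Function('c')(18, -3), 144), Add(-52, 367)) = Mul(Add(Add(-280, -3, 18), 144), Add(-52, 367)) = Mul(Add(-265, 144), 315) = Mul(-121, 315) = -38115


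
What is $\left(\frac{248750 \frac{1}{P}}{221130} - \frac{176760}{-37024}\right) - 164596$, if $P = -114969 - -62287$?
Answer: $- \frac{34130024650841663}{207362357748} \approx -1.6459 \cdot 10^{5}$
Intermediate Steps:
$P = -52682$ ($P = -114969 + 62287 = -52682$)
$\left(\frac{248750 \frac{1}{P}}{221130} - \frac{176760}{-37024}\right) - 164596 = \left(\frac{248750 \frac{1}{-52682}}{221130} - \frac{176760}{-37024}\right) - 164596 = \left(248750 \left(- \frac{1}{52682}\right) \frac{1}{221130} - - \frac{22095}{4628}\right) - 164596 = \left(\left(- \frac{124375}{26341}\right) \frac{1}{221130} + \frac{22095}{4628}\right) - 164596 = \left(- \frac{24875}{1164957066} + \frac{22095}{4628}\right) - 164596 = \frac{989985048145}{207362357748} - 164596 = - \frac{34130024650841663}{207362357748}$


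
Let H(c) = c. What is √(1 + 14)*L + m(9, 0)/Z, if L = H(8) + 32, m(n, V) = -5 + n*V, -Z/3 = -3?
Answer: -5/9 + 40*√15 ≈ 154.36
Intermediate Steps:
Z = 9 (Z = -3*(-3) = 9)
m(n, V) = -5 + V*n
L = 40 (L = 8 + 32 = 40)
√(1 + 14)*L + m(9, 0)/Z = √(1 + 14)*40 + (-5 + 0*9)/9 = √15*40 + (-5 + 0)*(⅑) = 40*√15 - 5*⅑ = 40*√15 - 5/9 = -5/9 + 40*√15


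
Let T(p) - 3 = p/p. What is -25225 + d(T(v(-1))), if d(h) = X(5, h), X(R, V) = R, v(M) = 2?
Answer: -25220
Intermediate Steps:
T(p) = 4 (T(p) = 3 + p/p = 3 + 1 = 4)
d(h) = 5
-25225 + d(T(v(-1))) = -25225 + 5 = -25220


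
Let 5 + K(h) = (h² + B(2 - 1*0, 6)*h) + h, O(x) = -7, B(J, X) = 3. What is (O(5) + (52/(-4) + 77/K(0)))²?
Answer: 31329/25 ≈ 1253.2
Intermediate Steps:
K(h) = -5 + h² + 4*h (K(h) = -5 + ((h² + 3*h) + h) = -5 + (h² + 4*h) = -5 + h² + 4*h)
(O(5) + (52/(-4) + 77/K(0)))² = (-7 + (52/(-4) + 77/(-5 + 0² + 4*0)))² = (-7 + (52*(-¼) + 77/(-5 + 0 + 0)))² = (-7 + (-13 + 77/(-5)))² = (-7 + (-13 + 77*(-⅕)))² = (-7 + (-13 - 77/5))² = (-7 - 142/5)² = (-177/5)² = 31329/25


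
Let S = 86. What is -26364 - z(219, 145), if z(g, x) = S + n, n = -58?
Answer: -26392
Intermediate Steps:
z(g, x) = 28 (z(g, x) = 86 - 58 = 28)
-26364 - z(219, 145) = -26364 - 1*28 = -26364 - 28 = -26392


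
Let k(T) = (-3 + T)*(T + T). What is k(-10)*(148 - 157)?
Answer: -2340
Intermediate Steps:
k(T) = 2*T*(-3 + T) (k(T) = (-3 + T)*(2*T) = 2*T*(-3 + T))
k(-10)*(148 - 157) = (2*(-10)*(-3 - 10))*(148 - 157) = (2*(-10)*(-13))*(-9) = 260*(-9) = -2340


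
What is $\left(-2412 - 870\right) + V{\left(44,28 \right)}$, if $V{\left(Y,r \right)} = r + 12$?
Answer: $-3242$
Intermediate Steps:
$V{\left(Y,r \right)} = 12 + r$
$\left(-2412 - 870\right) + V{\left(44,28 \right)} = \left(-2412 - 870\right) + \left(12 + 28\right) = -3282 + 40 = -3242$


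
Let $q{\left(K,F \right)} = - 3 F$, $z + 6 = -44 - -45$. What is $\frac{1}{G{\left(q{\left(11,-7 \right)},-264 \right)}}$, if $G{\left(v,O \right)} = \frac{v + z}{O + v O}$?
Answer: $-363$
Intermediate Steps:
$z = -5$ ($z = -6 - -1 = -6 + \left(-44 + 45\right) = -6 + 1 = -5$)
$G{\left(v,O \right)} = \frac{-5 + v}{O + O v}$ ($G{\left(v,O \right)} = \frac{v - 5}{O + v O} = \frac{-5 + v}{O + O v}$)
$\frac{1}{G{\left(q{\left(11,-7 \right)},-264 \right)}} = \frac{1}{\frac{1}{-264} \frac{1}{1 - -21} \left(-5 - -21\right)} = \frac{1}{\left(- \frac{1}{264}\right) \frac{1}{1 + 21} \left(-5 + 21\right)} = \frac{1}{\left(- \frac{1}{264}\right) \frac{1}{22} \cdot 16} = \frac{1}{- \frac{1}{363}} = -363$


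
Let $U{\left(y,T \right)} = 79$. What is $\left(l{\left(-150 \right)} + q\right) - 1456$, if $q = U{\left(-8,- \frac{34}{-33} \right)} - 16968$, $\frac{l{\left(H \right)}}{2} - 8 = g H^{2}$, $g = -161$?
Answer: $-7263329$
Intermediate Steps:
$l{\left(H \right)} = 16 - 322 H^{2}$ ($l{\left(H \right)} = 16 + 2 \left(- 161 H^{2}\right) = 16 - 322 H^{2}$)
$q = -16889$ ($q = 79 - 16968 = -16889$)
$\left(l{\left(-150 \right)} + q\right) - 1456 = \left(\left(16 - 322 \left(-150\right)^{2}\right) - 16889\right) - 1456 = \left(\left(16 - 7245000\right) - 16889\right) - 1456 = \left(-7244984 - 16889\right) - 1456 = -7261873 - 1456 = -7263329$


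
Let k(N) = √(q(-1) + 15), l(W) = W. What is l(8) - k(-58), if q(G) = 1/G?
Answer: 8 - √14 ≈ 4.2583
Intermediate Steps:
k(N) = √14 (k(N) = √(1/(-1) + 15) = √(-1 + 15) = √14)
l(8) - k(-58) = 8 - √14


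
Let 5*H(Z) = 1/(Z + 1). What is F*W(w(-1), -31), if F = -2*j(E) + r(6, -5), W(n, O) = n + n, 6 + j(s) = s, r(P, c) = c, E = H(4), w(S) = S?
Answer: -346/25 ≈ -13.840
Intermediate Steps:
H(Z) = 1/(5*(1 + Z)) (H(Z) = 1/(5*(Z + 1)) = 1/(5*(1 + Z)))
E = 1/25 (E = 1/(5*(1 + 4)) = (⅕)/5 = (⅕)*(⅕) = 1/25 ≈ 0.040000)
j(s) = -6 + s
W(n, O) = 2*n
F = 173/25 (F = -2*(-6 + 1/25) - 5 = -2*(-149/25) - 5 = 298/25 - 5 = 173/25 ≈ 6.9200)
F*W(w(-1), -31) = 173*(2*(-1))/25 = (173/25)*(-2) = -346/25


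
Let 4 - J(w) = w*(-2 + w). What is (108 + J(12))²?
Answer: 64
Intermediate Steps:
J(w) = 4 - w*(-2 + w)
(108 + J(12))² = (108 + (4 - 1*12² + 2*12))² = (108 + (4 - 1*144 + 24))² = (108 + (4 - 144 + 24))² = (108 - 116)² = (-8)² = 64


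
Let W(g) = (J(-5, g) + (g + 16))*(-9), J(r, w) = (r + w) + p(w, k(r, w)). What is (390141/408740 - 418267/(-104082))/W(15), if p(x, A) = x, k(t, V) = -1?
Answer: -105784554571/10720704123360 ≈ -0.0098673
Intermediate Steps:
J(r, w) = r + 2*w (J(r, w) = (r + w) + w = r + 2*w)
W(g) = -99 - 27*g (W(g) = ((-5 + 2*g) + (g + 16))*(-9) = ((-5 + 2*g) + (16 + g))*(-9) = (11 + 3*g)*(-9) = -99 - 27*g)
(390141/408740 - 418267/(-104082))/W(15) = (390141/408740 - 418267/(-104082))/(-99 - 27*15) = (390141*(1/408740) - 418267*(-1/104082))/(-99 - 405) = (390141/408740 + 418267/104082)/(-504) = (105784554571/21271238340)*(-1/504) = -105784554571/10720704123360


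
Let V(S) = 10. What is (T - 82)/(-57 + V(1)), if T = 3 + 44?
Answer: 35/47 ≈ 0.74468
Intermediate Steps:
T = 47
(T - 82)/(-57 + V(1)) = (47 - 82)/(-57 + 10) = -35/(-47) = -35*(-1/47) = 35/47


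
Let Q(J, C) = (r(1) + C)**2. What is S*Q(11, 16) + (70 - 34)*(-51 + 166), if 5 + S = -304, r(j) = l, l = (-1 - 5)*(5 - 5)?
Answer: -74964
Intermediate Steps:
l = 0 (l = -6*0 = 0)
r(j) = 0
S = -309 (S = -5 - 304 = -309)
Q(J, C) = C**2 (Q(J, C) = (0 + C)**2 = C**2)
S*Q(11, 16) + (70 - 34)*(-51 + 166) = -309*16**2 + (70 - 34)*(-51 + 166) = -309*256 + 36*115 = -79104 + 4140 = -74964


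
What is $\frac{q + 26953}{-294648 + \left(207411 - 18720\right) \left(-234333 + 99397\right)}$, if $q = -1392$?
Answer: $- \frac{25561}{25461503424} \approx -1.0039 \cdot 10^{-6}$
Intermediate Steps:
$\frac{q + 26953}{-294648 + \left(207411 - 18720\right) \left(-234333 + 99397\right)} = \frac{-1392 + 26953}{-294648 + \left(207411 - 18720\right) \left(-234333 + 99397\right)} = \frac{25561}{-294648 + 188691 \left(-134936\right)} = \frac{25561}{-294648 - 25461208776} = \frac{25561}{-25461503424} = 25561 \left(- \frac{1}{25461503424}\right) = - \frac{25561}{25461503424}$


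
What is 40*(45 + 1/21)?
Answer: 37840/21 ≈ 1801.9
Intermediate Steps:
40*(45 + 1/21) = 40*(946/21) = 37840/21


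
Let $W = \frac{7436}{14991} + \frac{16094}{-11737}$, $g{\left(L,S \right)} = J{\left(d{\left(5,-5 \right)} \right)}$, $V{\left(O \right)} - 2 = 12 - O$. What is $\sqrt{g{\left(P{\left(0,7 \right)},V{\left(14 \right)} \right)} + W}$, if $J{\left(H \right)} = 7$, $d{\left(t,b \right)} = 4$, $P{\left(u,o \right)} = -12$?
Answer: $\frac{\sqrt{1567049772544869}}{15995397} \approx 2.4748$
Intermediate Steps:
$V{\left(O \right)} = 14 - O$ ($V{\left(O \right)} = 2 - \left(-12 + O\right) = 14 - O$)
$g{\left(L,S \right)} = 7$
$W = - \frac{153988822}{175949367}$ ($W = 7436 \cdot \frac{1}{14991} + 16094 \left(- \frac{1}{11737}\right) = \frac{7436}{14991} - \frac{16094}{11737} = - \frac{153988822}{175949367} \approx -0.87519$)
$\sqrt{g{\left(P{\left(0,7 \right)},V{\left(14 \right)} \right)} + W} = \sqrt{7 - \frac{153988822}{175949367}} = \sqrt{\frac{1077656747}{175949367}} = \frac{\sqrt{1567049772544869}}{15995397}$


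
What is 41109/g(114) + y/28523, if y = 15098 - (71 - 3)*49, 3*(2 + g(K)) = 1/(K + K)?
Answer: -802009488666/38990941 ≈ -20569.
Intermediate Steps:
g(K) = -2 + 1/(6*K) (g(K) = -2 + 1/(3*(K + K)) = -2 + 1/(3*((2*K))) = -2 + (1/(2*K))/3 = -2 + 1/(6*K))
y = 11766 (y = 15098 - 68*49 = 15098 - 1*3332 = 15098 - 3332 = 11766)
41109/g(114) + y/28523 = 41109/(-2 + (⅙)/114) + 11766/28523 = 41109/(-2 + (⅙)*(1/114)) + 11766*(1/28523) = 41109/(-2 + 1/684) + 11766/28523 = 41109/(-1367/684) + 11766/28523 = 41109*(-684/1367) + 11766/28523 = -28118556/1367 + 11766/28523 = -802009488666/38990941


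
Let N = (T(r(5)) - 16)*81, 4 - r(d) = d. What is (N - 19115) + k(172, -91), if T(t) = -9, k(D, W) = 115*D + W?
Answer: -1451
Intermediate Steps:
r(d) = 4 - d
k(D, W) = W + 115*D
N = -2025 (N = (-9 - 16)*81 = -25*81 = -2025)
(N - 19115) + k(172, -91) = (-2025 - 19115) + (-91 + 115*172) = -21140 + (-91 + 19780) = -21140 + 19689 = -1451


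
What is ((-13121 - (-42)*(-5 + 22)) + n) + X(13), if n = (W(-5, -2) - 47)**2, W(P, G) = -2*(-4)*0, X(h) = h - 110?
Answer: -10295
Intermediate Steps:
X(h) = -110 + h
W(P, G) = 0 (W(P, G) = 8*0 = 0)
n = 2209 (n = (0 - 47)**2 = (-47)**2 = 2209)
((-13121 - (-42)*(-5 + 22)) + n) + X(13) = ((-13121 - (-42)*(-5 + 22)) + 2209) + (-110 + 13) = ((-13121 - (-42)*17) + 2209) - 97 = ((-13121 - 1*(-714)) + 2209) - 97 = ((-13121 + 714) + 2209) - 97 = (-12407 + 2209) - 97 = -10198 - 97 = -10295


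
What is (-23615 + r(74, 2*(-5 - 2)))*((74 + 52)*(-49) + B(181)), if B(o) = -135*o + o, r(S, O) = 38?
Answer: 717400956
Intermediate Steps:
B(o) = -134*o
(-23615 + r(74, 2*(-5 - 2)))*((74 + 52)*(-49) + B(181)) = (-23615 + 38)*((74 + 52)*(-49) - 134*181) = -23577*(126*(-49) - 24254) = -23577*(-6174 - 24254) = -23577*(-30428) = 717400956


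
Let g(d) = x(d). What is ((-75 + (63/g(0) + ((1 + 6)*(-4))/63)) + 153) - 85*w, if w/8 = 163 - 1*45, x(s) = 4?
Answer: -2885281/36 ≈ -80147.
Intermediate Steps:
w = 944 (w = 8*(163 - 1*45) = 8*(163 - 45) = 8*118 = 944)
g(d) = 4
((-75 + (63/g(0) + ((1 + 6)*(-4))/63)) + 153) - 85*w = ((-75 + (63/4 + ((1 + 6)*(-4))/63)) + 153) - 85*944 = ((-75 + (63*(¼) + (7*(-4))*(1/63))) + 153) - 80240 = ((-75 + (63/4 - 28*1/63)) + 153) - 80240 = ((-75 + (63/4 - 4/9)) + 153) - 80240 = ((-75 + 551/36) + 153) - 80240 = (-2149/36 + 153) - 80240 = 3359/36 - 80240 = -2885281/36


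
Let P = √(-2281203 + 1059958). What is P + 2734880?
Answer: 2734880 + I*√1221245 ≈ 2.7349e+6 + 1105.1*I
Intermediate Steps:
P = I*√1221245 (P = √(-1221245) = I*√1221245 ≈ 1105.1*I)
P + 2734880 = I*√1221245 + 2734880 = 2734880 + I*√1221245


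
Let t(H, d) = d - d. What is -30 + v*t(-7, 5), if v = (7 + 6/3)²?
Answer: -30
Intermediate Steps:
v = 81 (v = (7 + 6*(⅓))² = (7 + 2)² = 9² = 81)
t(H, d) = 0
-30 + v*t(-7, 5) = -30 + 81*0 = -30 + 0 = -30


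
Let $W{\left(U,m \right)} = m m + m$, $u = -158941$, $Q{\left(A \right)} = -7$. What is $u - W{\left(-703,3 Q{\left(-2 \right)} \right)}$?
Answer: $-159361$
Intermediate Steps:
$W{\left(U,m \right)} = m + m^{2}$ ($W{\left(U,m \right)} = m^{2} + m = m + m^{2}$)
$u - W{\left(-703,3 Q{\left(-2 \right)} \right)} = -158941 - 3 \left(-7\right) \left(1 + 3 \left(-7\right)\right) = -158941 - - 21 \left(1 - 21\right) = -158941 - \left(-21\right) \left(-20\right) = -158941 - 420 = -159361$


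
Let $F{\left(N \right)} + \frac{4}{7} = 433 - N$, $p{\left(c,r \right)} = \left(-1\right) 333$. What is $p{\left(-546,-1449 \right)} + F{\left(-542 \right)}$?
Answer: $\frac{4490}{7} \approx 641.43$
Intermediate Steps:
$p{\left(c,r \right)} = -333$
$F{\left(N \right)} = \frac{3027}{7} - N$ ($F{\left(N \right)} = - \frac{4}{7} - \left(-433 + N\right) = \frac{3027}{7} - N$)
$p{\left(-546,-1449 \right)} + F{\left(-542 \right)} = -333 + \left(\frac{3027}{7} - -542\right) = -333 + \left(\frac{3027}{7} + 542\right) = -333 + \frac{6821}{7} = \frac{4490}{7}$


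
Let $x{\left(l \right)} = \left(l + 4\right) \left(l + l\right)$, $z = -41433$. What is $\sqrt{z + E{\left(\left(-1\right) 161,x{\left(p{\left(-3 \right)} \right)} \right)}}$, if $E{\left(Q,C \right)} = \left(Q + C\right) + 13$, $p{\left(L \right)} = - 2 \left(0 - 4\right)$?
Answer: $i \sqrt{41389} \approx 203.44 i$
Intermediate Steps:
$p{\left(L \right)} = 8$ ($p{\left(L \right)} = \left(-2\right) \left(-4\right) = 8$)
$x{\left(l \right)} = 2 l \left(4 + l\right)$ ($x{\left(l \right)} = \left(4 + l\right) 2 l = 2 l \left(4 + l\right)$)
$E{\left(Q,C \right)} = 13 + C + Q$ ($E{\left(Q,C \right)} = \left(C + Q\right) + 13 = 13 + C + Q$)
$\sqrt{z + E{\left(\left(-1\right) 161,x{\left(p{\left(-3 \right)} \right)} \right)}} = \sqrt{-41433 + \left(13 + 2 \cdot 8 \left(4 + 8\right) - 161\right)} = \sqrt{-41433 + \left(13 + 2 \cdot 8 \cdot 12 - 161\right)} = \sqrt{-41433 + \left(13 + 192 - 161\right)} = \sqrt{-41433 + 44} = \sqrt{-41389} = i \sqrt{41389}$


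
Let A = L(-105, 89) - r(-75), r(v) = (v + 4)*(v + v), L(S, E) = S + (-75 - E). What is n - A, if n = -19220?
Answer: -8301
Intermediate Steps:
L(S, E) = -75 + S - E
r(v) = 2*v*(4 + v) (r(v) = (4 + v)*(2*v) = 2*v*(4 + v))
A = -10919 (A = (-75 - 105 - 1*89) - 2*(-75)*(4 - 75) = (-75 - 105 - 89) - 2*(-75)*(-71) = -269 - 1*10650 = -269 - 10650 = -10919)
n - A = -19220 - 1*(-10919) = -19220 + 10919 = -8301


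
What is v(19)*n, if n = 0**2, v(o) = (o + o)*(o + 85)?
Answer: 0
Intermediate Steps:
v(o) = 2*o*(85 + o) (v(o) = (2*o)*(85 + o) = 2*o*(85 + o))
n = 0
v(19)*n = (2*19*(85 + 19))*0 = (2*19*104)*0 = 3952*0 = 0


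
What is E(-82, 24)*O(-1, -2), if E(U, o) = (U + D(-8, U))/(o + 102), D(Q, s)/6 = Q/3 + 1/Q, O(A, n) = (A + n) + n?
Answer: 1975/504 ≈ 3.9187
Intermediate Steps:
O(A, n) = A + 2*n
D(Q, s) = 2*Q + 6/Q (D(Q, s) = 6*(Q/3 + 1/Q) = 6*(1/Q + Q/3) = 2*Q + 6/Q)
E(U, o) = (-67/4 + U)/(102 + o) (E(U, o) = (U + (2*(-8) + 6/(-8)))/(o + 102) = (U + (-16 + 6*(-1/8)))/(102 + o) = (U + (-16 - 3/4))/(102 + o) = (U - 67/4)/(102 + o) = (-67/4 + U)/(102 + o))
E(-82, 24)*O(-1, -2) = ((-67/4 - 82)/(102 + 24))*(-1 + 2*(-2)) = (-395/4/126)*(-1 - 4) = ((1/126)*(-395/4))*(-5) = -395/504*(-5) = 1975/504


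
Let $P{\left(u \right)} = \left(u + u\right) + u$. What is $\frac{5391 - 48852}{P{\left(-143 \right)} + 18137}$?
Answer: $- \frac{43461}{17708} \approx -2.4543$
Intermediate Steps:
$P{\left(u \right)} = 3 u$ ($P{\left(u \right)} = 2 u + u = 3 u$)
$\frac{5391 - 48852}{P{\left(-143 \right)} + 18137} = \frac{5391 - 48852}{3 \left(-143\right) + 18137} = - \frac{43461}{-429 + 18137} = - \frac{43461}{17708}$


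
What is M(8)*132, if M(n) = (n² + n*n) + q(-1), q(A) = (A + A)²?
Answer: 17424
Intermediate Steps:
q(A) = 4*A² (q(A) = (2*A)² = 4*A²)
M(n) = 4 + 2*n² (M(n) = (n² + n*n) + 4*(-1)² = (n² + n²) + 4*1 = 2*n² + 4 = 4 + 2*n²)
M(8)*132 = (4 + 2*8²)*132 = (4 + 2*64)*132 = (4 + 128)*132 = 132*132 = 17424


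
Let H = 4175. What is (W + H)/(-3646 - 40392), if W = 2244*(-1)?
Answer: -1931/44038 ≈ -0.043849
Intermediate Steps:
W = -2244
(W + H)/(-3646 - 40392) = (-2244 + 4175)/(-3646 - 40392) = 1931/(-44038) = 1931*(-1/44038) = -1931/44038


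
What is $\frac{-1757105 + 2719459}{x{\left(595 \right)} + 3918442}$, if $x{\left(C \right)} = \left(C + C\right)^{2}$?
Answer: $\frac{481177}{2667271} \approx 0.1804$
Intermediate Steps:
$x{\left(C \right)} = 4 C^{2}$ ($x{\left(C \right)} = \left(2 C\right)^{2} = 4 C^{2}$)
$\frac{-1757105 + 2719459}{x{\left(595 \right)} + 3918442} = \frac{-1757105 + 2719459}{4 \cdot 595^{2} + 3918442} = \frac{962354}{4 \cdot 354025 + 3918442} = \frac{962354}{1416100 + 3918442} = \frac{962354}{5334542} = 962354 \cdot \frac{1}{5334542} = \frac{481177}{2667271}$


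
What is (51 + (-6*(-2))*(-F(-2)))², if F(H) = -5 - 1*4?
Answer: 25281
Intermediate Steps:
F(H) = -9 (F(H) = -5 - 4 = -9)
(51 + (-6*(-2))*(-F(-2)))² = (51 + (-6*(-2))*(-1*(-9)))² = (51 + 12*9)² = (51 + 108)² = 159² = 25281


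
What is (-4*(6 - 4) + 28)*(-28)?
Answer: -560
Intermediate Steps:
(-4*(6 - 4) + 28)*(-28) = (-4*2 + 28)*(-28) = (-8 + 28)*(-28) = 20*(-28) = -560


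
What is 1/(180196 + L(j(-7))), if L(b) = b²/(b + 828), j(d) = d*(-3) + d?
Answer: 421/75862614 ≈ 5.5495e-6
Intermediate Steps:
j(d) = -2*d (j(d) = -3*d + d = -2*d)
L(b) = b²/(828 + b)
1/(180196 + L(j(-7))) = 1/(180196 + (-2*(-7))²/(828 - 2*(-7))) = 1/(180196 + 14²/(828 + 14)) = 1/(180196 + 196/842) = 1/(180196 + 196*(1/842)) = 1/(180196 + 98/421) = 1/(75862614/421) = 421/75862614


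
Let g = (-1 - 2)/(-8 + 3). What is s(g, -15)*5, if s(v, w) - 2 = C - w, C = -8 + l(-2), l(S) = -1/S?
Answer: 95/2 ≈ 47.500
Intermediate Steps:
C = -15/2 (C = -8 - 1/(-2) = -8 - 1*(-½) = -8 + ½ = -15/2 ≈ -7.5000)
g = ⅗ (g = -3/(-5) = -3*(-⅕) = ⅗ ≈ 0.60000)
s(v, w) = -11/2 - w (s(v, w) = 2 + (-15/2 - w) = -11/2 - w)
s(g, -15)*5 = (-11/2 - 1*(-15))*5 = (-11/2 + 15)*5 = (19/2)*5 = 95/2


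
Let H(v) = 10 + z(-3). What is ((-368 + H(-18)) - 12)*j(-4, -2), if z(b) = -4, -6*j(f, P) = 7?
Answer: 1309/3 ≈ 436.33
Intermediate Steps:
j(f, P) = -7/6 (j(f, P) = -⅙*7 = -7/6)
H(v) = 6 (H(v) = 10 - 4 = 6)
((-368 + H(-18)) - 12)*j(-4, -2) = ((-368 + 6) - 12)*(-7/6) = (-362 - 12)*(-7/6) = -374*(-7/6) = 1309/3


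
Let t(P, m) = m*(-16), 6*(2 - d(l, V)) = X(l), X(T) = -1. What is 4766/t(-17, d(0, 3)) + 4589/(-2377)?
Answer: -17231801/123604 ≈ -139.41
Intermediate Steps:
d(l, V) = 13/6 (d(l, V) = 2 - 1/6*(-1) = 2 + 1/6 = 13/6)
t(P, m) = -16*m
4766/t(-17, d(0, 3)) + 4589/(-2377) = 4766/((-16*13/6)) + 4589/(-2377) = 4766/(-104/3) + 4589*(-1/2377) = 4766*(-3/104) - 4589/2377 = -7149/52 - 4589/2377 = -17231801/123604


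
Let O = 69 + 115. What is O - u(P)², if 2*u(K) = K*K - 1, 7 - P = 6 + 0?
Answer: 184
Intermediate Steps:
P = 1 (P = 7 - (6 + 0) = 7 - 1*6 = 7 - 6 = 1)
u(K) = -½ + K²/2 (u(K) = (K*K - 1)/2 = (K² - 1)/2 = (-1 + K²)/2 = -½ + K²/2)
O = 184
O - u(P)² = 184 - (-½ + (½)*1²)² = 184 - (-½ + (½)*1)² = 184 - (-½ + ½)² = 184 - 1*0² = 184 - 1*0 = 184 + 0 = 184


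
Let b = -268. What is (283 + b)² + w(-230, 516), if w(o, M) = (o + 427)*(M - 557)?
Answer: -7852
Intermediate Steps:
w(o, M) = (-557 + M)*(427 + o) (w(o, M) = (427 + o)*(-557 + M) = (-557 + M)*(427 + o))
(283 + b)² + w(-230, 516) = (283 - 268)² + (-237839 - 557*(-230) + 427*516 + 516*(-230)) = 15² + (-237839 + 128110 + 220332 - 118680) = 225 - 8077 = -7852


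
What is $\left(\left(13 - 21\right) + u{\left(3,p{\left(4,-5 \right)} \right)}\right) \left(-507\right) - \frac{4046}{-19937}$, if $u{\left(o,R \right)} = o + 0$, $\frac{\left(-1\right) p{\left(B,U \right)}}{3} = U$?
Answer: $\frac{50544341}{19937} \approx 2535.2$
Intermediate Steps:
$p{\left(B,U \right)} = - 3 U$
$u{\left(o,R \right)} = o$
$\left(\left(13 - 21\right) + u{\left(3,p{\left(4,-5 \right)} \right)}\right) \left(-507\right) - \frac{4046}{-19937} = \left(\left(13 - 21\right) + 3\right) \left(-507\right) - \frac{4046}{-19937} = \left(-8 + 3\right) \left(-507\right) - 4046 \left(- \frac{1}{19937}\right) = \left(-5\right) \left(-507\right) - - \frac{4046}{19937} = 2535 + \frac{4046}{19937} = \frac{50544341}{19937}$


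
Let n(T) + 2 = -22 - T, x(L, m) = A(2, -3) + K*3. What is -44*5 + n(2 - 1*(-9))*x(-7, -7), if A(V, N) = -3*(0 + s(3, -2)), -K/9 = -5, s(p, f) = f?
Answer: -5155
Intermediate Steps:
K = 45 (K = -9*(-5) = 45)
A(V, N) = 6 (A(V, N) = -3*(0 - 2) = -3*(-2) = 6)
x(L, m) = 141 (x(L, m) = 6 + 45*3 = 6 + 135 = 141)
n(T) = -24 - T (n(T) = -2 + (-22 - T) = -24 - T)
-44*5 + n(2 - 1*(-9))*x(-7, -7) = -44*5 + (-24 - (2 - 1*(-9)))*141 = -220 + (-24 - (2 + 9))*141 = -220 + (-24 - 1*11)*141 = -220 + (-24 - 11)*141 = -220 - 35*141 = -220 - 4935 = -5155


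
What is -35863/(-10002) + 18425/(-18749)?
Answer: 488108537/187527498 ≈ 2.6029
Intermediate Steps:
-35863/(-10002) + 18425/(-18749) = -35863*(-1/10002) + 18425*(-1/18749) = 35863/10002 - 18425/18749 = 488108537/187527498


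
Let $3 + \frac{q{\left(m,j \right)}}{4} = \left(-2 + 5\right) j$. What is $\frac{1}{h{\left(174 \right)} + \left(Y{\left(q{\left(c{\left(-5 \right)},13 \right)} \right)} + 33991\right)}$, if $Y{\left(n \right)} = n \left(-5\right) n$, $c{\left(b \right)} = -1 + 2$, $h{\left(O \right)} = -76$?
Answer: $- \frac{1}{69765} \approx -1.4334 \cdot 10^{-5}$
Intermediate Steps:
$c{\left(b \right)} = 1$
$q{\left(m,j \right)} = -12 + 12 j$ ($q{\left(m,j \right)} = -12 + 4 \left(-2 + 5\right) j = -12 + 4 \cdot 3 j = -12 + 12 j$)
$Y{\left(n \right)} = - 5 n^{2}$ ($Y{\left(n \right)} = - 5 n n = - 5 n^{2}$)
$\frac{1}{h{\left(174 \right)} + \left(Y{\left(q{\left(c{\left(-5 \right)},13 \right)} \right)} + 33991\right)} = \frac{1}{-76 + \left(- 5 \left(-12 + 12 \cdot 13\right)^{2} + 33991\right)} = \frac{1}{-76 + \left(- 5 \left(-12 + 156\right)^{2} + 33991\right)} = \frac{1}{-76 + \left(- 5 \cdot 144^{2} + 33991\right)} = \frac{1}{-76 + \left(\left(-5\right) 20736 + 33991\right)} = \frac{1}{-76 + \left(-103680 + 33991\right)} = \frac{1}{-76 - 69689} = \frac{1}{-69765} = - \frac{1}{69765}$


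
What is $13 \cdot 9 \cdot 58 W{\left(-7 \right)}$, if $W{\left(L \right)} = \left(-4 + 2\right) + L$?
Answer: $-61074$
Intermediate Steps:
$W{\left(L \right)} = -2 + L$
$13 \cdot 9 \cdot 58 W{\left(-7 \right)} = 13 \cdot 9 \cdot 58 \left(-2 - 7\right) = 117 \cdot 58 \left(-9\right) = 6786 \left(-9\right) = -61074$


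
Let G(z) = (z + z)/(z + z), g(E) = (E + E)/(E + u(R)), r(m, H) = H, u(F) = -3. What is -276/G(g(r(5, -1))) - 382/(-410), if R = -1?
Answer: -56389/205 ≈ -275.07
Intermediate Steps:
g(E) = 2*E/(-3 + E) (g(E) = (E + E)/(E - 3) = (2*E)/(-3 + E) = 2*E/(-3 + E))
G(z) = 1 (G(z) = (2*z)/((2*z)) = (2*z)*(1/(2*z)) = 1)
-276/G(g(r(5, -1))) - 382/(-410) = -276/1 - 382/(-410) = -276*1 - 382*(-1/410) = -276 + 191/205 = -56389/205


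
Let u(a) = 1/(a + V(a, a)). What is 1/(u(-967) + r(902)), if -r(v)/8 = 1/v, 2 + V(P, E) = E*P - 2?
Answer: -421287218/3736021 ≈ -112.76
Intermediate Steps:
V(P, E) = -4 + E*P (V(P, E) = -2 + (E*P - 2) = -2 + (-2 + E*P) = -4 + E*P)
u(a) = 1/(-4 + a + a²) (u(a) = 1/(a + (-4 + a*a)) = 1/(a + (-4 + a²)) = 1/(-4 + a + a²))
r(v) = -8/v
1/(u(-967) + r(902)) = 1/(1/(-4 - 967 + (-967)²) - 8/902) = 1/(1/(-4 - 967 + 935089) - 8*1/902) = 1/(1/934118 - 4/451) = 1/(-3736021/421287218) = -421287218/3736021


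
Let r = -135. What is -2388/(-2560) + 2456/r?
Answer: -298249/17280 ≈ -17.260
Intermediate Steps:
-2388/(-2560) + 2456/r = -2388/(-2560) + 2456/(-135) = -2388*(-1/2560) + 2456*(-1/135) = 597/640 - 2456/135 = -298249/17280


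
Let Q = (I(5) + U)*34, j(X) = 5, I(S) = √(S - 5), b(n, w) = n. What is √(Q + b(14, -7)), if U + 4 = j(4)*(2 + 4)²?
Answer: √5998 ≈ 77.447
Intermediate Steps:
I(S) = √(-5 + S)
U = 176 (U = -4 + 5*(2 + 4)² = -4 + 5*6² = -4 + 5*36 = -4 + 180 = 176)
Q = 5984 (Q = (√(-5 + 5) + 176)*34 = (√0 + 176)*34 = (0 + 176)*34 = 176*34 = 5984)
√(Q + b(14, -7)) = √(5984 + 14) = √5998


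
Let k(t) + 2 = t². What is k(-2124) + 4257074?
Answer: 8768448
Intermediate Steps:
k(t) = -2 + t²
k(-2124) + 4257074 = (-2 + (-2124)²) + 4257074 = (-2 + 4511376) + 4257074 = 4511374 + 4257074 = 8768448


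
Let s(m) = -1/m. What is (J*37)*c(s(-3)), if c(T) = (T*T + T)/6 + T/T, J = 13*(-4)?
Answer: -55796/27 ≈ -2066.5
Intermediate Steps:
J = -52
c(T) = 1 + T/6 + T²/6 (c(T) = (T² + T)*(⅙) + 1 = (T + T²)*(⅙) + 1 = (T/6 + T²/6) + 1 = 1 + T/6 + T²/6)
(J*37)*c(s(-3)) = (-52*37)*(1 + (-1/(-3))/6 + (-1/(-3))²/6) = -1924*(1 + (-1*(-⅓))/6 + (-1*(-⅓))²/6) = -1924*(1 + (⅙)*(⅓) + (⅓)²/6) = -1924*(1 + 1/18 + (⅙)*(⅑)) = -1924*(1 + 1/18 + 1/54) = -1924*29/27 = -55796/27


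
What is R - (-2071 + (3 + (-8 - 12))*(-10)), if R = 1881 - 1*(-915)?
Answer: 4697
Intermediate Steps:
R = 2796 (R = 1881 + 915 = 2796)
R - (-2071 + (3 + (-8 - 12))*(-10)) = 2796 - (-2071 + (3 + (-8 - 12))*(-10)) = 2796 - (-2071 + (3 - 20)*(-10)) = 2796 - (-2071 - 17*(-10)) = 2796 - (-2071 + 170) = 2796 - 1*(-1901) = 2796 + 1901 = 4697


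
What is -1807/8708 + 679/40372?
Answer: -4189967/21972461 ≈ -0.19069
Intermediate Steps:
-1807/8708 + 679/40372 = -4189967/21972461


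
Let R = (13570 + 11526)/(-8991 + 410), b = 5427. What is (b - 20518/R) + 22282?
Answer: 435725011/12548 ≈ 34725.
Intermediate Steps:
R = -25096/8581 (R = 25096/(-8581) = 25096*(-1/8581) = -25096/8581 ≈ -2.9246)
(b - 20518/R) + 22282 = (5427 - 20518/(-25096/8581)) + 22282 = (5427 - 20518*(-8581/25096)) + 22282 = (5427 + 88032479/12548) + 22282 = 156130475/12548 + 22282 = 435725011/12548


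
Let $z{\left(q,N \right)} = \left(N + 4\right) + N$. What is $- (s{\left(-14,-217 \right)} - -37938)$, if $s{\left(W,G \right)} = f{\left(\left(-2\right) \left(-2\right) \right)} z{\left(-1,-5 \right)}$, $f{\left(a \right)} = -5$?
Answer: $-37968$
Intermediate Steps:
$z{\left(q,N \right)} = 4 + 2 N$ ($z{\left(q,N \right)} = \left(4 + N\right) + N = 4 + 2 N$)
$s{\left(W,G \right)} = 30$ ($s{\left(W,G \right)} = - 5 \left(4 + 2 \left(-5\right)\right) = - 5 \left(4 - 10\right) = \left(-5\right) \left(-6\right) = 30$)
$- (s{\left(-14,-217 \right)} - -37938) = - (30 - -37938) = - (30 + 37938) = \left(-1\right) 37968 = -37968$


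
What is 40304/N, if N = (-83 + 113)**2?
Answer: 10076/225 ≈ 44.782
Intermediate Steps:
N = 900 (N = 30**2 = 900)
40304/N = 40304/900 = 40304*(1/900) = 10076/225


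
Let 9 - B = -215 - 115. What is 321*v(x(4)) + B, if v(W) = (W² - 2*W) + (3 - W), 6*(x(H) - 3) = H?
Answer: 6260/3 ≈ 2086.7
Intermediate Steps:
x(H) = 3 + H/6
B = 339 (B = 9 - (-215 - 115) = 9 - 1*(-330) = 9 + 330 = 339)
v(W) = 3 + W² - 3*W
321*v(x(4)) + B = 321*(3 + (3 + (⅙)*4)² - 3*(3 + (⅙)*4)) + 339 = 321*(3 + (3 + ⅔)² - 3*(3 + ⅔)) + 339 = 321*(3 + (11/3)² - 3*11/3) + 339 = 321*(3 + 121/9 - 11) + 339 = 321*(49/9) + 339 = 5243/3 + 339 = 6260/3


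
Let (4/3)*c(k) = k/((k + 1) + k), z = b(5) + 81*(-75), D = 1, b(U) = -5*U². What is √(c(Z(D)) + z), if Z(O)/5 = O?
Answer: I*√3000635/22 ≈ 78.738*I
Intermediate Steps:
Z(O) = 5*O
z = -6200 (z = -5*5² + 81*(-75) = -5*25 - 6075 = -125 - 6075 = -6200)
c(k) = 3*k/(4*(1 + 2*k)) (c(k) = 3*(k/((k + 1) + k))/4 = 3*(k/((1 + k) + k))/4 = 3*(k/(1 + 2*k))/4 = 3*k/(4*(1 + 2*k)))
√(c(Z(D)) + z) = √(3*(5*1)/(4*(1 + 2*(5*1))) - 6200) = √((¾)*5/(1 + 2*5) - 6200) = √((¾)*5/(1 + 10) - 6200) = √((¾)*5/11 - 6200) = √((¾)*5*(1/11) - 6200) = √(15/44 - 6200) = √(-272785/44) = I*√3000635/22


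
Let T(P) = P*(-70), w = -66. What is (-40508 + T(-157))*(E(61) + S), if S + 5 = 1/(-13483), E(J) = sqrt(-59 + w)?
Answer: 1989985488/13483 - 147590*I*sqrt(5) ≈ 1.4759e+5 - 3.3002e+5*I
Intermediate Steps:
T(P) = -70*P
E(J) = 5*I*sqrt(5) (E(J) = sqrt(-59 - 66) = sqrt(-125) = 5*I*sqrt(5))
S = -67416/13483 (S = -5 + 1/(-13483) = -5 - 1/13483 = -67416/13483 ≈ -5.0001)
(-40508 + T(-157))*(E(61) + S) = (-40508 - 70*(-157))*(5*I*sqrt(5) - 67416/13483) = (-40508 + 10990)*(-67416/13483 + 5*I*sqrt(5)) = -29518*(-67416/13483 + 5*I*sqrt(5)) = 1989985488/13483 - 147590*I*sqrt(5)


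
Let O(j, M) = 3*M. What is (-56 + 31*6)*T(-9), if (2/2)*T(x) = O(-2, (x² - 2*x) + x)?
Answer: 35100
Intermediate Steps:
T(x) = -3*x + 3*x² (T(x) = 3*((x² - 2*x) + x) = 3*(x² - x) = -3*x + 3*x²)
(-56 + 31*6)*T(-9) = (-56 + 31*6)*(3*(-9)*(-1 - 9)) = (-56 + 186)*(3*(-9)*(-10)) = 130*270 = 35100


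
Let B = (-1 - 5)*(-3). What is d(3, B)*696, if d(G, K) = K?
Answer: 12528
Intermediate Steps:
B = 18 (B = -6*(-3) = 18)
d(3, B)*696 = 18*696 = 12528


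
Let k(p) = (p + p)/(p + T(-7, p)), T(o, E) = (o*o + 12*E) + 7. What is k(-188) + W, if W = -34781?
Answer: -20764163/597 ≈ -34781.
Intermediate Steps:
T(o, E) = 7 + o**2 + 12*E (T(o, E) = (o**2 + 12*E) + 7 = 7 + o**2 + 12*E)
k(p) = 2*p/(56 + 13*p) (k(p) = (p + p)/(p + (7 + (-7)**2 + 12*p)) = (2*p)/(p + (7 + 49 + 12*p)) = (2*p)/(p + (56 + 12*p)) = (2*p)/(56 + 13*p) = 2*p/(56 + 13*p))
k(-188) + W = 2*(-188)/(56 + 13*(-188)) - 34781 = 2*(-188)/(56 - 2444) - 34781 = 2*(-188)/(-2388) - 34781 = 2*(-188)*(-1/2388) - 34781 = 94/597 - 34781 = -20764163/597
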